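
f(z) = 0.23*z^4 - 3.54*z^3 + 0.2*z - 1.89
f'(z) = 0.92*z^3 - 10.62*z^2 + 0.2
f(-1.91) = 25.46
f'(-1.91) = -44.95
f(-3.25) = 144.64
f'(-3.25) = -143.56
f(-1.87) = 23.70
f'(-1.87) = -42.95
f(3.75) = -142.34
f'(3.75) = -100.63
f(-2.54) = 65.19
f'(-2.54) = -83.39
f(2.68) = -57.63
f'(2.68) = -58.37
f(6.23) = -510.15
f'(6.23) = -189.53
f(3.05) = -81.82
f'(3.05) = -72.49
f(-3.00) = 111.72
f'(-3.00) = -120.22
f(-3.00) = 111.72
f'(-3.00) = -120.22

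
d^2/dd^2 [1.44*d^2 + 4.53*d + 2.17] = 2.88000000000000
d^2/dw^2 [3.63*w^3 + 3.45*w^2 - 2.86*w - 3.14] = 21.78*w + 6.9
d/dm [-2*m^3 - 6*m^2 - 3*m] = -6*m^2 - 12*m - 3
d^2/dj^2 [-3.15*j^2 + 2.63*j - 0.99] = -6.30000000000000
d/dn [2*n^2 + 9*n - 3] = 4*n + 9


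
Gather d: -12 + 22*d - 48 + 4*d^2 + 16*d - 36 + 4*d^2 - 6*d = 8*d^2 + 32*d - 96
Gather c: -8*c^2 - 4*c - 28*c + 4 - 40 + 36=-8*c^2 - 32*c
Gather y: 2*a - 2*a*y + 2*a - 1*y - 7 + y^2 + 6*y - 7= 4*a + y^2 + y*(5 - 2*a) - 14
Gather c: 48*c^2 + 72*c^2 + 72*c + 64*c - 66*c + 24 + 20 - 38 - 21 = 120*c^2 + 70*c - 15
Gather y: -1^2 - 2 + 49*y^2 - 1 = 49*y^2 - 4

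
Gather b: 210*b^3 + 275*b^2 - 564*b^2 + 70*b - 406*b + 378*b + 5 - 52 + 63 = 210*b^3 - 289*b^2 + 42*b + 16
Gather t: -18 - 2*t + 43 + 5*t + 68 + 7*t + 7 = 10*t + 100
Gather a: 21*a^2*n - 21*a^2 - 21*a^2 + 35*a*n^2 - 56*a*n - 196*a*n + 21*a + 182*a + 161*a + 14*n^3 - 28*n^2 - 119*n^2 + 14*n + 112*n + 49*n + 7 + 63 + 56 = a^2*(21*n - 42) + a*(35*n^2 - 252*n + 364) + 14*n^3 - 147*n^2 + 175*n + 126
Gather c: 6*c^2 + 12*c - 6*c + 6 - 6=6*c^2 + 6*c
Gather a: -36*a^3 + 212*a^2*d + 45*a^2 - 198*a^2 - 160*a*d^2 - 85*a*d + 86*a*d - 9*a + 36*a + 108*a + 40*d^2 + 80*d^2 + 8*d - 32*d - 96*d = -36*a^3 + a^2*(212*d - 153) + a*(-160*d^2 + d + 135) + 120*d^2 - 120*d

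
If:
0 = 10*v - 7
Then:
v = 7/10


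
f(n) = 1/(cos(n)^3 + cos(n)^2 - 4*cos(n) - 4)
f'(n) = (3*sin(n)*cos(n)^2 + 2*sin(n)*cos(n) - 4*sin(n))/(cos(n)^3 + cos(n)^2 - 4*cos(n) - 4)^2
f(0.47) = -0.16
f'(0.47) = 0.00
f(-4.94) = -0.21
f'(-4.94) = -0.14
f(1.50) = -0.23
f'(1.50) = -0.21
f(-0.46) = -0.16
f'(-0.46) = -0.00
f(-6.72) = -0.17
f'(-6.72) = -0.00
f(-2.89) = -10.37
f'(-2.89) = 83.66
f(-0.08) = -0.17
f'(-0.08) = -0.00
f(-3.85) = -1.21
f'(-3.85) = -3.63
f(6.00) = -0.17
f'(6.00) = -0.00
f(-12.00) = -0.16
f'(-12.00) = 0.00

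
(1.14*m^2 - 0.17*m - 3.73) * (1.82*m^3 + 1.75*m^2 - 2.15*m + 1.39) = 2.0748*m^5 + 1.6856*m^4 - 9.5371*m^3 - 4.5774*m^2 + 7.7832*m - 5.1847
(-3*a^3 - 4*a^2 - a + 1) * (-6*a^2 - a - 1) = 18*a^5 + 27*a^4 + 13*a^3 - a^2 - 1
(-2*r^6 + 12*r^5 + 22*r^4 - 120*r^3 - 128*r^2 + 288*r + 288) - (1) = -2*r^6 + 12*r^5 + 22*r^4 - 120*r^3 - 128*r^2 + 288*r + 287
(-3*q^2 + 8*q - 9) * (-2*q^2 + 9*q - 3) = 6*q^4 - 43*q^3 + 99*q^2 - 105*q + 27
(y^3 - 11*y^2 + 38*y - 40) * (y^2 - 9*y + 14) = y^5 - 20*y^4 + 151*y^3 - 536*y^2 + 892*y - 560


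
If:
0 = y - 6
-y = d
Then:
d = -6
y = 6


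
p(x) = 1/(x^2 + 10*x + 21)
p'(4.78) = -0.00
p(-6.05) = -0.35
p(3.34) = 0.02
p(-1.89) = 0.18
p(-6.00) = -0.33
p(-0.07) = 0.05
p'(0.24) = -0.02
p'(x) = (-2*x - 10)/(x^2 + 10*x + 21)^2 = 2*(-x - 5)/(x^2 + 10*x + 21)^2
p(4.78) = 0.01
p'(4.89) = -0.00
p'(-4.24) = -0.13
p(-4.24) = -0.29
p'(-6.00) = 0.22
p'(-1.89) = -0.19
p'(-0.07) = -0.02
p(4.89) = 0.01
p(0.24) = 0.04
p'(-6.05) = 0.25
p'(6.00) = 0.00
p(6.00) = 0.01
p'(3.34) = -0.00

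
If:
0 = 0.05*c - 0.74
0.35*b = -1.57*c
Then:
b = -66.39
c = 14.80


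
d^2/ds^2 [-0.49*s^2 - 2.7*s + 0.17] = -0.980000000000000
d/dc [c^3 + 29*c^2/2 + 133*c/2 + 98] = 3*c^2 + 29*c + 133/2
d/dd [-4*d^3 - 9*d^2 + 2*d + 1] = -12*d^2 - 18*d + 2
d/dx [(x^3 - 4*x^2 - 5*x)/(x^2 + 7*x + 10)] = (x^4 + 14*x^3 + 7*x^2 - 80*x - 50)/(x^4 + 14*x^3 + 69*x^2 + 140*x + 100)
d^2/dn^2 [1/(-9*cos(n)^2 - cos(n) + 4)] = (324*sin(n)^4 - 307*sin(n)^2 - 119*cos(n)/4 + 27*cos(3*n)/4 - 91)/(-9*sin(n)^2 + cos(n) + 5)^3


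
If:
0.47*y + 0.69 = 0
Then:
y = -1.47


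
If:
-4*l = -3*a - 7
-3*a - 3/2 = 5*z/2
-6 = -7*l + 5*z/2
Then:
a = -31/33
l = 23/22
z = 29/55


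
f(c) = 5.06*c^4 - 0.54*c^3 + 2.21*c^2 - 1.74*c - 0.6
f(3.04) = 431.52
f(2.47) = 188.79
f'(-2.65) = -401.49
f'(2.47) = 304.30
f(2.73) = 281.19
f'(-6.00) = -4458.42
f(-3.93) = 1280.19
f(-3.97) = 1331.86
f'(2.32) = 252.54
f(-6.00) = 6763.80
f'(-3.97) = -1311.25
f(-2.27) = 155.41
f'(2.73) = 410.06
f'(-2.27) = -256.87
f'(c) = 20.24*c^3 - 1.62*c^2 + 4.42*c - 1.74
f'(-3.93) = -1272.67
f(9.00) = 32967.75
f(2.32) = 147.10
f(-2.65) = 279.12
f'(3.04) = 565.36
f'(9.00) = 14661.78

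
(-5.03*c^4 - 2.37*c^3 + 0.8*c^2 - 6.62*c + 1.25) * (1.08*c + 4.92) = -5.4324*c^5 - 27.3072*c^4 - 10.7964*c^3 - 3.2136*c^2 - 31.2204*c + 6.15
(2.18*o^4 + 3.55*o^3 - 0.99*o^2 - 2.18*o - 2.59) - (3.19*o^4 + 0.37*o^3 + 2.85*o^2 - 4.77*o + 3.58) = -1.01*o^4 + 3.18*o^3 - 3.84*o^2 + 2.59*o - 6.17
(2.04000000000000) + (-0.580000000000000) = 1.46000000000000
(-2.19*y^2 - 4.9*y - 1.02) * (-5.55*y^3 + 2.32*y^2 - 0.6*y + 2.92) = 12.1545*y^5 + 22.1142*y^4 - 4.393*y^3 - 5.8212*y^2 - 13.696*y - 2.9784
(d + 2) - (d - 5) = 7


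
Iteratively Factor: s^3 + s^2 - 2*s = (s)*(s^2 + s - 2) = s*(s + 2)*(s - 1)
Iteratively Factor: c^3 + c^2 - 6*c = (c)*(c^2 + c - 6) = c*(c + 3)*(c - 2)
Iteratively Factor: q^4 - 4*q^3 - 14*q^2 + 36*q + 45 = (q - 5)*(q^3 + q^2 - 9*q - 9) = (q - 5)*(q + 3)*(q^2 - 2*q - 3) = (q - 5)*(q + 1)*(q + 3)*(q - 3)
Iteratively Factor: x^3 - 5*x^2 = (x)*(x^2 - 5*x) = x*(x - 5)*(x)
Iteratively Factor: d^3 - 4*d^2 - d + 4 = (d - 4)*(d^2 - 1) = (d - 4)*(d - 1)*(d + 1)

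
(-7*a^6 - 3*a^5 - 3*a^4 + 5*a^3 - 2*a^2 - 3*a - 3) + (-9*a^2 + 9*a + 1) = -7*a^6 - 3*a^5 - 3*a^4 + 5*a^3 - 11*a^2 + 6*a - 2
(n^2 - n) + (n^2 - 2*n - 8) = 2*n^2 - 3*n - 8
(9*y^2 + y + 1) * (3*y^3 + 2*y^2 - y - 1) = 27*y^5 + 21*y^4 - 4*y^3 - 8*y^2 - 2*y - 1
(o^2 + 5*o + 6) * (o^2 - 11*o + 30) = o^4 - 6*o^3 - 19*o^2 + 84*o + 180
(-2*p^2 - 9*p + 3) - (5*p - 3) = -2*p^2 - 14*p + 6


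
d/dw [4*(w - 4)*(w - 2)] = 8*w - 24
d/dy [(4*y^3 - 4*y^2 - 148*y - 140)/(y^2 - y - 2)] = 4*(y^2 - 4*y + 39)/(y^2 - 4*y + 4)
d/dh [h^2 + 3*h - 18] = 2*h + 3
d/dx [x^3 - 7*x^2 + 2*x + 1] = 3*x^2 - 14*x + 2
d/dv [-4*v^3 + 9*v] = 9 - 12*v^2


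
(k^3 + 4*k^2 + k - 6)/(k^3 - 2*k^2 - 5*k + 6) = (k + 3)/(k - 3)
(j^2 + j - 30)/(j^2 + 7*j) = (j^2 + j - 30)/(j*(j + 7))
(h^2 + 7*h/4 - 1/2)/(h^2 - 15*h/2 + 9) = (4*h^2 + 7*h - 2)/(2*(2*h^2 - 15*h + 18))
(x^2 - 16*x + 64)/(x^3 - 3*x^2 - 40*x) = (x - 8)/(x*(x + 5))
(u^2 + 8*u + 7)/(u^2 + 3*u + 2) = (u + 7)/(u + 2)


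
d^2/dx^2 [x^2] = 2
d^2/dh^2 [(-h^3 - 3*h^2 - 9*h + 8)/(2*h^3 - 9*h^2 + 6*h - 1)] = 6*(-10*h^6 - 24*h^5 + 258*h^4 - 668*h^3 + 741*h^2 - 336*h + 53)/(8*h^9 - 108*h^8 + 558*h^7 - 1389*h^6 + 1782*h^5 - 1287*h^4 + 546*h^3 - 135*h^2 + 18*h - 1)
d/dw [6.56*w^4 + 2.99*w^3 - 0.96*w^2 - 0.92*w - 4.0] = 26.24*w^3 + 8.97*w^2 - 1.92*w - 0.92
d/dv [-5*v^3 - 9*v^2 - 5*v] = -15*v^2 - 18*v - 5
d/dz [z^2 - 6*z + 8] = 2*z - 6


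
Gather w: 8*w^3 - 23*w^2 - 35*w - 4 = 8*w^3 - 23*w^2 - 35*w - 4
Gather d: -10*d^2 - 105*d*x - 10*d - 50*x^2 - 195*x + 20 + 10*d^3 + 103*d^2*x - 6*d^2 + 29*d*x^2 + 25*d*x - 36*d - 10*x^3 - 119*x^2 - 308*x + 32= 10*d^3 + d^2*(103*x - 16) + d*(29*x^2 - 80*x - 46) - 10*x^3 - 169*x^2 - 503*x + 52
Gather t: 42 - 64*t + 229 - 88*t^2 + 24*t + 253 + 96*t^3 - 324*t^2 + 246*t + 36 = 96*t^3 - 412*t^2 + 206*t + 560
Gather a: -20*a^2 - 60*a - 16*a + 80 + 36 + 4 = -20*a^2 - 76*a + 120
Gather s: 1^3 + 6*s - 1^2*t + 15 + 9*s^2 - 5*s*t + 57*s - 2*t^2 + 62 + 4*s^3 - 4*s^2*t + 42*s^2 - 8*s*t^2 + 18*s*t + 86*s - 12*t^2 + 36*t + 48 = 4*s^3 + s^2*(51 - 4*t) + s*(-8*t^2 + 13*t + 149) - 14*t^2 + 35*t + 126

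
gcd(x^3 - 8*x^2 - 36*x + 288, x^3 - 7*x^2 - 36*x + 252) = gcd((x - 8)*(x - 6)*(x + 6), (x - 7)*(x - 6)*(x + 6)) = x^2 - 36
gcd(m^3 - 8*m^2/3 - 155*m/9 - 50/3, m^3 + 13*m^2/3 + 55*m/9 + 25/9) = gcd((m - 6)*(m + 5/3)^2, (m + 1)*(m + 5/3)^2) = m^2 + 10*m/3 + 25/9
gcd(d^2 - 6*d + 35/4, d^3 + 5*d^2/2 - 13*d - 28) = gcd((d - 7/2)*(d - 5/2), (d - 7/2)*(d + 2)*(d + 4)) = d - 7/2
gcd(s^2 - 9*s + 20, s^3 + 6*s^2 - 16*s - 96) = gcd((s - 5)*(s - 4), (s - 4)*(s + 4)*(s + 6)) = s - 4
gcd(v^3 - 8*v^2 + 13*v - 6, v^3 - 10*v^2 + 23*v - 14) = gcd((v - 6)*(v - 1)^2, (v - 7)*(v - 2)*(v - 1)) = v - 1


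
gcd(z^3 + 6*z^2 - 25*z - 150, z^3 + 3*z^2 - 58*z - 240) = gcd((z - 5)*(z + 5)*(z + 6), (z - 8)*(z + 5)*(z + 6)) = z^2 + 11*z + 30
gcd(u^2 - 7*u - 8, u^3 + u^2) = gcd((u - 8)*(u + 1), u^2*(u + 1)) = u + 1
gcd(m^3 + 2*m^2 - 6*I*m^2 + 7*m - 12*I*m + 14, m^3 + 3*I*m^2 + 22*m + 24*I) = m + I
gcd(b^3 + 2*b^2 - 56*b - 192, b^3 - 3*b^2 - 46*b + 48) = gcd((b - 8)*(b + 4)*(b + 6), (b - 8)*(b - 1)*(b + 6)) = b^2 - 2*b - 48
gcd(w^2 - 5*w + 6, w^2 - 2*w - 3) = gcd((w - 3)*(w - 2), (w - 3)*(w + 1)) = w - 3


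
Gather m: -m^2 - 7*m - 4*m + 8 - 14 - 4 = -m^2 - 11*m - 10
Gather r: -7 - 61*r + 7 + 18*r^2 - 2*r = 18*r^2 - 63*r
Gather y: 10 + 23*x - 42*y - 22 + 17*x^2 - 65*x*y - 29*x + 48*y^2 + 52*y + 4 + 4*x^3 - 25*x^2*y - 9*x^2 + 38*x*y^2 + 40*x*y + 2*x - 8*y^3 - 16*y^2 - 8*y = 4*x^3 + 8*x^2 - 4*x - 8*y^3 + y^2*(38*x + 32) + y*(-25*x^2 - 25*x + 2) - 8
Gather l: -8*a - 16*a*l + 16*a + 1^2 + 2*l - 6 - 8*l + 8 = 8*a + l*(-16*a - 6) + 3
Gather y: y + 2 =y + 2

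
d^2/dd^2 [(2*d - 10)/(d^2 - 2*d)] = 4*(d*(7 - 3*d)*(d - 2) + 4*(d - 5)*(d - 1)^2)/(d^3*(d - 2)^3)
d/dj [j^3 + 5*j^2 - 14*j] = 3*j^2 + 10*j - 14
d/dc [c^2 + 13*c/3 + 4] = 2*c + 13/3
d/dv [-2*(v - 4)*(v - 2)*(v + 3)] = -6*v^2 + 12*v + 20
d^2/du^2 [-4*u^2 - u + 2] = -8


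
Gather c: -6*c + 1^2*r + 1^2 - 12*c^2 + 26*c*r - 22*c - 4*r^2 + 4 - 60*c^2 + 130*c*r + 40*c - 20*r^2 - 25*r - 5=-72*c^2 + c*(156*r + 12) - 24*r^2 - 24*r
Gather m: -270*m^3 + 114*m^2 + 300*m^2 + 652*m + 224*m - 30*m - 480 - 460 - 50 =-270*m^3 + 414*m^2 + 846*m - 990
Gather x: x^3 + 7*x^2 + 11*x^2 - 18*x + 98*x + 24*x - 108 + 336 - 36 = x^3 + 18*x^2 + 104*x + 192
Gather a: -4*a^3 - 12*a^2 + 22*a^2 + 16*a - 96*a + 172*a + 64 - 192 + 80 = -4*a^3 + 10*a^2 + 92*a - 48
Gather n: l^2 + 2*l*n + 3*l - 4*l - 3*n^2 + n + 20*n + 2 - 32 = l^2 - l - 3*n^2 + n*(2*l + 21) - 30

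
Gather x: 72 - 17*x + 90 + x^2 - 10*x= x^2 - 27*x + 162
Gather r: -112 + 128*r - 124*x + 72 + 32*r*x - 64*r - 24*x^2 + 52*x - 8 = r*(32*x + 64) - 24*x^2 - 72*x - 48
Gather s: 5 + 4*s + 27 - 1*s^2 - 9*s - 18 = -s^2 - 5*s + 14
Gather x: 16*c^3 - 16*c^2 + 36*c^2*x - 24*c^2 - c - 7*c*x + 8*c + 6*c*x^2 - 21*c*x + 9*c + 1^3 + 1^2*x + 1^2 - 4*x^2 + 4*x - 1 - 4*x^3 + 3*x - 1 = 16*c^3 - 40*c^2 + 16*c - 4*x^3 + x^2*(6*c - 4) + x*(36*c^2 - 28*c + 8)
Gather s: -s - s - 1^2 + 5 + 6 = 10 - 2*s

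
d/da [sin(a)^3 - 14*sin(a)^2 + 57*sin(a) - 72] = (3*sin(a)^2 - 28*sin(a) + 57)*cos(a)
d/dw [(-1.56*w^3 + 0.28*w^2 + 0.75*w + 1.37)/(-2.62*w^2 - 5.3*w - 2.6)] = (4.0872*w^4 + 16.536*w^3 + 12.649*w^2 + 5.7228*w + 5.311)/(6.8644*w^4 + 27.772*w^3 + 41.714*w^2 + 27.56*w + 6.76)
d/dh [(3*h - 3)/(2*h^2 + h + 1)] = 3*(2*h^2 + h - (h - 1)*(4*h + 1) + 1)/(2*h^2 + h + 1)^2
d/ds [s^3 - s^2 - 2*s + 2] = 3*s^2 - 2*s - 2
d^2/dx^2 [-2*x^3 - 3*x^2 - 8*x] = -12*x - 6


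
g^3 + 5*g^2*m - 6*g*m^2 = g*(g - m)*(g + 6*m)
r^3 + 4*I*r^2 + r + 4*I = (r - I)*(r + I)*(r + 4*I)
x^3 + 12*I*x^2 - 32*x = x*(x + 4*I)*(x + 8*I)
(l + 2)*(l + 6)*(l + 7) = l^3 + 15*l^2 + 68*l + 84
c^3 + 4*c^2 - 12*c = c*(c - 2)*(c + 6)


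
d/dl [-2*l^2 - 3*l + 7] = -4*l - 3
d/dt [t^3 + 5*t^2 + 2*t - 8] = 3*t^2 + 10*t + 2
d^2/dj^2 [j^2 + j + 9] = 2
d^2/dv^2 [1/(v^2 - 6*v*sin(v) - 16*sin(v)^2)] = (-2*(-v^2 + 6*v*sin(v) + 16*sin(v)^2)*(-3*v*sin(v) - 32*sin(v)^2 + 6*cos(v) + 15) + 8*(3*v*cos(v) - v + 3*sin(v) + 8*sin(2*v))^2)/((v - 8*sin(v))^3*(v + 2*sin(v))^3)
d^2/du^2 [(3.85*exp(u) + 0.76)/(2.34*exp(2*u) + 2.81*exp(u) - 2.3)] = (21.08106*exp(4*u) - 8.669466*exp(3*u) + 139.316112*exp(2*u) + 47.244866*exp(u) + 25.27838)*exp(u)/(12.812904*exp(6*u) + 46.159308*exp(5*u) + 17.648982*exp(4*u) - 68.552479*exp(3*u) - 17.34729*exp(2*u) + 44.5947*exp(u) - 12.167)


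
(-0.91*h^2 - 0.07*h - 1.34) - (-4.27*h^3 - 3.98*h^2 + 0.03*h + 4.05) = 4.27*h^3 + 3.07*h^2 - 0.1*h - 5.39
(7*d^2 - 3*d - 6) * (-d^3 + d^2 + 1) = -7*d^5 + 10*d^4 + 3*d^3 + d^2 - 3*d - 6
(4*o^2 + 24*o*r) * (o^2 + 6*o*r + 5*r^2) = 4*o^4 + 48*o^3*r + 164*o^2*r^2 + 120*o*r^3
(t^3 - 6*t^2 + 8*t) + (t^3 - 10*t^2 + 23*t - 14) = 2*t^3 - 16*t^2 + 31*t - 14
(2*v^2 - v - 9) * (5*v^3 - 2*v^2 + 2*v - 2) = 10*v^5 - 9*v^4 - 39*v^3 + 12*v^2 - 16*v + 18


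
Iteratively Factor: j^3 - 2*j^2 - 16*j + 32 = (j - 4)*(j^2 + 2*j - 8) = (j - 4)*(j + 4)*(j - 2)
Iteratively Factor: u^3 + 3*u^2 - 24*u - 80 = (u + 4)*(u^2 - u - 20) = (u - 5)*(u + 4)*(u + 4)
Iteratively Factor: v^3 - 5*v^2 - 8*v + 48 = (v + 3)*(v^2 - 8*v + 16) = (v - 4)*(v + 3)*(v - 4)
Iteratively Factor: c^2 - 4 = (c + 2)*(c - 2)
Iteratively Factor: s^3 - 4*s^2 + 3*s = (s - 3)*(s^2 - s) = (s - 3)*(s - 1)*(s)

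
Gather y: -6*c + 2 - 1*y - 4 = -6*c - y - 2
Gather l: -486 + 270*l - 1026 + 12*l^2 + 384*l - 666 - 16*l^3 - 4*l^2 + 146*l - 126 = -16*l^3 + 8*l^2 + 800*l - 2304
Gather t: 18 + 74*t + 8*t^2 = 8*t^2 + 74*t + 18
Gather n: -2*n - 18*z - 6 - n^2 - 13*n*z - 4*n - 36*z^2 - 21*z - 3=-n^2 + n*(-13*z - 6) - 36*z^2 - 39*z - 9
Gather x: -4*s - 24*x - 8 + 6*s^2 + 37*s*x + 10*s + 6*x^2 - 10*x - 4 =6*s^2 + 6*s + 6*x^2 + x*(37*s - 34) - 12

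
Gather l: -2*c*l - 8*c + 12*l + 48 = -8*c + l*(12 - 2*c) + 48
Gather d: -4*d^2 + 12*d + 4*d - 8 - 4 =-4*d^2 + 16*d - 12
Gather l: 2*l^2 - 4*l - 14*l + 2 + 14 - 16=2*l^2 - 18*l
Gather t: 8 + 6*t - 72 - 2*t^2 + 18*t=-2*t^2 + 24*t - 64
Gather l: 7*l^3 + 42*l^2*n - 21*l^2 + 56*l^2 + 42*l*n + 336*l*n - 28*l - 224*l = 7*l^3 + l^2*(42*n + 35) + l*(378*n - 252)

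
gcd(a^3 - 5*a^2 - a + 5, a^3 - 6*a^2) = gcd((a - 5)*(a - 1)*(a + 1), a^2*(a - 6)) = 1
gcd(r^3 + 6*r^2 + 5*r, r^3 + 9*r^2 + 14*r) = r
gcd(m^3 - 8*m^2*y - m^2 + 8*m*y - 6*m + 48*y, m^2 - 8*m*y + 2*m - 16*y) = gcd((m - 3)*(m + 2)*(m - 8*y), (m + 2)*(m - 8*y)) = -m^2 + 8*m*y - 2*m + 16*y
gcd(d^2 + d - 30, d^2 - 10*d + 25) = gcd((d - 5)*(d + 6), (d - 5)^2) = d - 5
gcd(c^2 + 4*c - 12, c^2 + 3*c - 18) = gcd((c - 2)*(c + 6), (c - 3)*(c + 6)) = c + 6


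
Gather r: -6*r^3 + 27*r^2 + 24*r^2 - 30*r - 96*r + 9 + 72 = -6*r^3 + 51*r^2 - 126*r + 81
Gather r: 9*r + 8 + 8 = 9*r + 16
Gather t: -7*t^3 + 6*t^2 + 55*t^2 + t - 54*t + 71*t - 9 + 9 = -7*t^3 + 61*t^2 + 18*t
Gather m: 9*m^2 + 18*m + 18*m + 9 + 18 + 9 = 9*m^2 + 36*m + 36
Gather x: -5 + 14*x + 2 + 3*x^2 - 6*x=3*x^2 + 8*x - 3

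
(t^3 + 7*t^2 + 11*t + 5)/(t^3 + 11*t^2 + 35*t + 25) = (t + 1)/(t + 5)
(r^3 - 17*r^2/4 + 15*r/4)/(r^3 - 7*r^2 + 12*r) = (r - 5/4)/(r - 4)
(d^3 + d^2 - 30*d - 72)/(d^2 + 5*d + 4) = (d^2 - 3*d - 18)/(d + 1)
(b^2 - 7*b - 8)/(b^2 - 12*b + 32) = (b + 1)/(b - 4)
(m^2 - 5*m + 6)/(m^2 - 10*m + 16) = (m - 3)/(m - 8)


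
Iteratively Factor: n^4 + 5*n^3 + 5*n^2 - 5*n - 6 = (n + 1)*(n^3 + 4*n^2 + n - 6) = (n - 1)*(n + 1)*(n^2 + 5*n + 6) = (n - 1)*(n + 1)*(n + 3)*(n + 2)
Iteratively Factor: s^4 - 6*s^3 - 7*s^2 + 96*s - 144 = (s + 4)*(s^3 - 10*s^2 + 33*s - 36) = (s - 3)*(s + 4)*(s^2 - 7*s + 12) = (s - 4)*(s - 3)*(s + 4)*(s - 3)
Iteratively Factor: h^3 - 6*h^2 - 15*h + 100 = (h - 5)*(h^2 - h - 20) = (h - 5)^2*(h + 4)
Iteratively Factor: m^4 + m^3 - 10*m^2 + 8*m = (m)*(m^3 + m^2 - 10*m + 8) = m*(m + 4)*(m^2 - 3*m + 2) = m*(m - 2)*(m + 4)*(m - 1)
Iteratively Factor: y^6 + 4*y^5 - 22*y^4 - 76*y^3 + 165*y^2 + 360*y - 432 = (y + 3)*(y^5 + y^4 - 25*y^3 - y^2 + 168*y - 144) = (y + 3)*(y + 4)*(y^4 - 3*y^3 - 13*y^2 + 51*y - 36) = (y + 3)*(y + 4)^2*(y^3 - 7*y^2 + 15*y - 9) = (y - 3)*(y + 3)*(y + 4)^2*(y^2 - 4*y + 3) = (y - 3)*(y - 1)*(y + 3)*(y + 4)^2*(y - 3)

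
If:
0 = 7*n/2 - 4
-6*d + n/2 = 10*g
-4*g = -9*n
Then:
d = -88/21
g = 18/7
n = 8/7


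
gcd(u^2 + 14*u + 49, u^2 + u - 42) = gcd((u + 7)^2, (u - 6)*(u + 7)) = u + 7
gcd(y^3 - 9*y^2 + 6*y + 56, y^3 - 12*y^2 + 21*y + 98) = y^2 - 5*y - 14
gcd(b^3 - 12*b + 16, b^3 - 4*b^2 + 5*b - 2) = b - 2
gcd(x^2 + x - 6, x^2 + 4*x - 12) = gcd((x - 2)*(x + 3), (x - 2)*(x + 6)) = x - 2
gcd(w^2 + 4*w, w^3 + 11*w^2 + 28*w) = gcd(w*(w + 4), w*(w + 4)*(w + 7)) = w^2 + 4*w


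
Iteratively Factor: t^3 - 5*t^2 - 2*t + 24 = (t + 2)*(t^2 - 7*t + 12) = (t - 4)*(t + 2)*(t - 3)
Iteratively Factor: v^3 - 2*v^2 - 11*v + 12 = (v - 4)*(v^2 + 2*v - 3) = (v - 4)*(v - 1)*(v + 3)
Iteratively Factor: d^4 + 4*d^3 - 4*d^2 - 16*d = (d + 4)*(d^3 - 4*d) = (d - 2)*(d + 4)*(d^2 + 2*d) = d*(d - 2)*(d + 4)*(d + 2)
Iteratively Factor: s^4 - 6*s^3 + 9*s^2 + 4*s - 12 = (s - 2)*(s^3 - 4*s^2 + s + 6) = (s - 2)^2*(s^2 - 2*s - 3) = (s - 3)*(s - 2)^2*(s + 1)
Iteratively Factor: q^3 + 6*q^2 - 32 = (q + 4)*(q^2 + 2*q - 8) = (q + 4)^2*(q - 2)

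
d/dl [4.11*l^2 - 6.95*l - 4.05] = 8.22*l - 6.95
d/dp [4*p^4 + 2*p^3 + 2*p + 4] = 16*p^3 + 6*p^2 + 2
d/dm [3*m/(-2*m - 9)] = -27/(2*m + 9)^2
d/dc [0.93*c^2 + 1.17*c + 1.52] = 1.86*c + 1.17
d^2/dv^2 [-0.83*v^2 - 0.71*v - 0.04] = -1.66000000000000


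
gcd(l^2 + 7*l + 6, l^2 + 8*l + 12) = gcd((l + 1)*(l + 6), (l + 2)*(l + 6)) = l + 6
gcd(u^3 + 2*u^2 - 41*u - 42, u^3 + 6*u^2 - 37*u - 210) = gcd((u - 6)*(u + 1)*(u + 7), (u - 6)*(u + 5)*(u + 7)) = u^2 + u - 42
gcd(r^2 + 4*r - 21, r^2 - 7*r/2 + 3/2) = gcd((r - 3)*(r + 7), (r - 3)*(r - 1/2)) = r - 3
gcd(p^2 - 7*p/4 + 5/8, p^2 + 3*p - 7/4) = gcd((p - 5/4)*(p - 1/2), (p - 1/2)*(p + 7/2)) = p - 1/2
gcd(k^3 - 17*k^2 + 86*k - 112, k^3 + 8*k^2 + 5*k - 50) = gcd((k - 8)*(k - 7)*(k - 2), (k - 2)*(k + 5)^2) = k - 2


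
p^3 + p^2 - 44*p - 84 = (p - 7)*(p + 2)*(p + 6)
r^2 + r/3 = r*(r + 1/3)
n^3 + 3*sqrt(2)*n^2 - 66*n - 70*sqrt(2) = (n - 5*sqrt(2))*(n + sqrt(2))*(n + 7*sqrt(2))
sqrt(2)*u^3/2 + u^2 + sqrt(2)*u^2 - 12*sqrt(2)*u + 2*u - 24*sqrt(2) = (u - 3*sqrt(2))*(u + 4*sqrt(2))*(sqrt(2)*u/2 + sqrt(2))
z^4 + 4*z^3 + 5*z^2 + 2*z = z*(z + 1)^2*(z + 2)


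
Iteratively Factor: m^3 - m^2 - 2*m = (m + 1)*(m^2 - 2*m) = (m - 2)*(m + 1)*(m)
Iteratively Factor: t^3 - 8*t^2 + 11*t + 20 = (t - 4)*(t^2 - 4*t - 5) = (t - 5)*(t - 4)*(t + 1)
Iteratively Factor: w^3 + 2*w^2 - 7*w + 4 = (w - 1)*(w^2 + 3*w - 4) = (w - 1)*(w + 4)*(w - 1)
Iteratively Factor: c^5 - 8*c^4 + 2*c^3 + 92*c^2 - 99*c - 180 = (c - 4)*(c^4 - 4*c^3 - 14*c^2 + 36*c + 45) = (c - 4)*(c - 3)*(c^3 - c^2 - 17*c - 15) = (c - 4)*(c - 3)*(c + 1)*(c^2 - 2*c - 15) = (c - 4)*(c - 3)*(c + 1)*(c + 3)*(c - 5)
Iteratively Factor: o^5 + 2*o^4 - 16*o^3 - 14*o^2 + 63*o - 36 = (o + 3)*(o^4 - o^3 - 13*o^2 + 25*o - 12) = (o - 1)*(o + 3)*(o^3 - 13*o + 12) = (o - 3)*(o - 1)*(o + 3)*(o^2 + 3*o - 4) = (o - 3)*(o - 1)^2*(o + 3)*(o + 4)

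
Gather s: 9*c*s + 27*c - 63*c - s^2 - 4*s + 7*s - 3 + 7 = -36*c - s^2 + s*(9*c + 3) + 4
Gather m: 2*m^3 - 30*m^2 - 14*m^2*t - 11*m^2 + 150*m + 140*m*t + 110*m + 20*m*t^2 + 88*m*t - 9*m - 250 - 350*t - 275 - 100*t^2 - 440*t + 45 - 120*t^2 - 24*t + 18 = 2*m^3 + m^2*(-14*t - 41) + m*(20*t^2 + 228*t + 251) - 220*t^2 - 814*t - 462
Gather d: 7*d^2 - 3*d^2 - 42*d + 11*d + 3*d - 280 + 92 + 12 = 4*d^2 - 28*d - 176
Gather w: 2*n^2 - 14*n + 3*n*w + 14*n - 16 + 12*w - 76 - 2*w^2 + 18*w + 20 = 2*n^2 - 2*w^2 + w*(3*n + 30) - 72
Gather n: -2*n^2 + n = -2*n^2 + n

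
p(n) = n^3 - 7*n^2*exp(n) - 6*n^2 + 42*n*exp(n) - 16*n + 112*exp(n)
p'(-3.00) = 47.35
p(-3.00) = -36.83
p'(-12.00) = 559.99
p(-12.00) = -2400.01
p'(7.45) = -44513.45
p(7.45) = 62534.20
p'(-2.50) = 36.05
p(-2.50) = -16.14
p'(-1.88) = 28.85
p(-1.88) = 3.50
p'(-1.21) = 35.68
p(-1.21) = 23.99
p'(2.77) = 2812.02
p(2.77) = 2717.75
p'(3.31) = 4632.27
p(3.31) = 4691.54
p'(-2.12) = 30.51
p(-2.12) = -3.59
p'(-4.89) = 113.29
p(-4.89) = -184.12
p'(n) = -7*n^2*exp(n) + 3*n^2 + 28*n*exp(n) - 12*n + 154*exp(n) - 16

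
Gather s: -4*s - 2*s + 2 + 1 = 3 - 6*s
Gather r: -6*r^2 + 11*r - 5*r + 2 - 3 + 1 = -6*r^2 + 6*r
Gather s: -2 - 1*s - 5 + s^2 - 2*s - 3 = s^2 - 3*s - 10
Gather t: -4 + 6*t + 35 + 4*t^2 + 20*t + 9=4*t^2 + 26*t + 40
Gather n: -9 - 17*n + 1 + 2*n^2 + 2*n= 2*n^2 - 15*n - 8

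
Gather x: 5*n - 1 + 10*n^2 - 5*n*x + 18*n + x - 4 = 10*n^2 + 23*n + x*(1 - 5*n) - 5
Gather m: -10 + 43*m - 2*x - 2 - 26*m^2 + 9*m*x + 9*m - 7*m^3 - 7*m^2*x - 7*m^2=-7*m^3 + m^2*(-7*x - 33) + m*(9*x + 52) - 2*x - 12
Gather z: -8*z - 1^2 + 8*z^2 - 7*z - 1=8*z^2 - 15*z - 2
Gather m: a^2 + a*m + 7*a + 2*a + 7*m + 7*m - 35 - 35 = a^2 + 9*a + m*(a + 14) - 70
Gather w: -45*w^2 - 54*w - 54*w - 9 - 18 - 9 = -45*w^2 - 108*w - 36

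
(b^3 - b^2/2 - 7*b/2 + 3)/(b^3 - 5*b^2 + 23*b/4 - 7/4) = 2*(2*b^2 + b - 6)/(4*b^2 - 16*b + 7)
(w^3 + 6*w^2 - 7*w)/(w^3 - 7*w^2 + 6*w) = (w + 7)/(w - 6)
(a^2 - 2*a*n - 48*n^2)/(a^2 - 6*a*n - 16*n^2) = (a + 6*n)/(a + 2*n)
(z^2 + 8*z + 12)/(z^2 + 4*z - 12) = (z + 2)/(z - 2)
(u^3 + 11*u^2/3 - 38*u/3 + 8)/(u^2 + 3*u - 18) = (3*u^2 - 7*u + 4)/(3*(u - 3))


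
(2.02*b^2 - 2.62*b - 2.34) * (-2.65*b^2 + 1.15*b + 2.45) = -5.353*b^4 + 9.266*b^3 + 8.137*b^2 - 9.11*b - 5.733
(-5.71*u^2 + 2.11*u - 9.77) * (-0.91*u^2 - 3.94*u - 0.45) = 5.1961*u^4 + 20.5773*u^3 + 3.1468*u^2 + 37.5443*u + 4.3965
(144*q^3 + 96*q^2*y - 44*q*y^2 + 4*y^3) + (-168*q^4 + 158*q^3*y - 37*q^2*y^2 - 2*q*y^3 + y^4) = -168*q^4 + 158*q^3*y + 144*q^3 - 37*q^2*y^2 + 96*q^2*y - 2*q*y^3 - 44*q*y^2 + y^4 + 4*y^3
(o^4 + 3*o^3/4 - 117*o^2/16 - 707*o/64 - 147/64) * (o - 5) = o^5 - 17*o^4/4 - 177*o^3/16 + 1633*o^2/64 + 847*o/16 + 735/64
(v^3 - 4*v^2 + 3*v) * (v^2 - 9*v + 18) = v^5 - 13*v^4 + 57*v^3 - 99*v^2 + 54*v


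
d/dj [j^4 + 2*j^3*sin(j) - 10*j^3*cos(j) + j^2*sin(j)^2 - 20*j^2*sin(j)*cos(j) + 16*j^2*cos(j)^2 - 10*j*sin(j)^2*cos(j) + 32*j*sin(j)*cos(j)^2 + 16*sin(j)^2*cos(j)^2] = 10*j^3*sin(j) + 2*j^3*cos(j) + 4*j^3 + 40*j^2*sin(j)^2 - 30*j^2*sin(j)*cos(j) + 6*j^2*sin(j) - 30*j^2*cos(j) - 20*j^2 + 30*j*sin(j)^3 - 96*j*sin(j)^2*cos(j) - 30*j*sin(j)^2 - 40*j*sin(j)*cos(j) - 20*j*sin(j) + 32*j*cos(j) + 32*j - 64*sin(j)^3*cos(j) - 32*sin(j)^3 - 10*sin(j)^2*cos(j) + 32*sin(j)*cos(j) + 32*sin(j)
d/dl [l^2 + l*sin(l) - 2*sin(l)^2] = l*cos(l) + 2*l + sin(l) - 2*sin(2*l)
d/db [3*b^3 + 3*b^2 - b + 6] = 9*b^2 + 6*b - 1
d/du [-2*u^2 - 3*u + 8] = -4*u - 3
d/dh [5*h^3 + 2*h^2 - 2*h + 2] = 15*h^2 + 4*h - 2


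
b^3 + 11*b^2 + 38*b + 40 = (b + 2)*(b + 4)*(b + 5)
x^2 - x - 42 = (x - 7)*(x + 6)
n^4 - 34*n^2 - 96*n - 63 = (n - 7)*(n + 1)*(n + 3)^2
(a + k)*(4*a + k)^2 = 16*a^3 + 24*a^2*k + 9*a*k^2 + k^3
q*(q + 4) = q^2 + 4*q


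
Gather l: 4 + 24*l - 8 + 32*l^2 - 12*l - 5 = 32*l^2 + 12*l - 9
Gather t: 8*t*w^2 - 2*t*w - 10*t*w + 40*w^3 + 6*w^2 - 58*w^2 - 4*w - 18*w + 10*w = t*(8*w^2 - 12*w) + 40*w^3 - 52*w^2 - 12*w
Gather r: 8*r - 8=8*r - 8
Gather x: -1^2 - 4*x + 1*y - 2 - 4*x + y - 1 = -8*x + 2*y - 4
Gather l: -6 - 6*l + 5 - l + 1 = -7*l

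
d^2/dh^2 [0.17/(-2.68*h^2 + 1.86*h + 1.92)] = (-2.442016*h^2 + 1.694832*h + 0.17*(5.36*h - 1.86)*(10.72*h - 3.72) + 1.749504)/(-2.68*h^2 + 1.86*h + 1.92)^3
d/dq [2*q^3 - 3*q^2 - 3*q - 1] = 6*q^2 - 6*q - 3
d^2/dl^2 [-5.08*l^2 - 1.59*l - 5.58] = -10.1600000000000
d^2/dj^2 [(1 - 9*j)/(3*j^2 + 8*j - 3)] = 2*(-4*(3*j + 4)^2*(9*j - 1) + 3*(27*j + 23)*(3*j^2 + 8*j - 3))/(3*j^2 + 8*j - 3)^3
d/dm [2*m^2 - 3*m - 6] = 4*m - 3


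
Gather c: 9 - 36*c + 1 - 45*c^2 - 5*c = -45*c^2 - 41*c + 10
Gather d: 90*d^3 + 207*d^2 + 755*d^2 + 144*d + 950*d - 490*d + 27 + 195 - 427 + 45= 90*d^3 + 962*d^2 + 604*d - 160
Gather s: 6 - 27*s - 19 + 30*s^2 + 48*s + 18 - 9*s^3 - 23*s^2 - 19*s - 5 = -9*s^3 + 7*s^2 + 2*s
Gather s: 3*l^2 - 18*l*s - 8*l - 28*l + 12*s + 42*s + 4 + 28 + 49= 3*l^2 - 36*l + s*(54 - 18*l) + 81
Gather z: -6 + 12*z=12*z - 6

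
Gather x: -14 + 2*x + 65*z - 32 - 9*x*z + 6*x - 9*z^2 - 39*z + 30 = x*(8 - 9*z) - 9*z^2 + 26*z - 16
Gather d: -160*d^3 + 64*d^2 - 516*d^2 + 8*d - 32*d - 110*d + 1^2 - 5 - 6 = -160*d^3 - 452*d^2 - 134*d - 10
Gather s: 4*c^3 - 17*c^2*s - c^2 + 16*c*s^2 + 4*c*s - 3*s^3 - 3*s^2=4*c^3 - c^2 - 3*s^3 + s^2*(16*c - 3) + s*(-17*c^2 + 4*c)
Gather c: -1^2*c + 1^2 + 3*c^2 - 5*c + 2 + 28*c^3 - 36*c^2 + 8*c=28*c^3 - 33*c^2 + 2*c + 3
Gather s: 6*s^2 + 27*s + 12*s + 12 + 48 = 6*s^2 + 39*s + 60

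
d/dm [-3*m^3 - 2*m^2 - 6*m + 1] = -9*m^2 - 4*m - 6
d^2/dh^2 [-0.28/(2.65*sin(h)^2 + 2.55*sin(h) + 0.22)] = (7.8652*sin(h)^4 + 5.6763*sin(h)^3 - 10.63006*sin(h)^2 - 11.50968*sin(h) - 3.31492)/(2.65*sin(h)^2 + 2.55*sin(h) + 0.22)^3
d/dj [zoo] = 0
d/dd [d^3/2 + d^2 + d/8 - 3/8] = 3*d^2/2 + 2*d + 1/8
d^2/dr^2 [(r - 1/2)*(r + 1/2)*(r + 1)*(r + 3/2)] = 12*r^2 + 15*r + 5/2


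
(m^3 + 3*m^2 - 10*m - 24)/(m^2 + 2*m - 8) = (m^2 - m - 6)/(m - 2)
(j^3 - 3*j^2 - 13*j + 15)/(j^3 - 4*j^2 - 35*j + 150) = (j^2 + 2*j - 3)/(j^2 + j - 30)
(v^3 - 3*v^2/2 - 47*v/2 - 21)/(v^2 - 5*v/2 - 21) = v + 1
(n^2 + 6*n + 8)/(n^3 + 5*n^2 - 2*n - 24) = (n + 2)/(n^2 + n - 6)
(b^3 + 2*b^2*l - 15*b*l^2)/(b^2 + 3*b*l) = (b^2 + 2*b*l - 15*l^2)/(b + 3*l)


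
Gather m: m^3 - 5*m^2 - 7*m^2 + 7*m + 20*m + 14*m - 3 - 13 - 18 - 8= m^3 - 12*m^2 + 41*m - 42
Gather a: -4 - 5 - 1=-10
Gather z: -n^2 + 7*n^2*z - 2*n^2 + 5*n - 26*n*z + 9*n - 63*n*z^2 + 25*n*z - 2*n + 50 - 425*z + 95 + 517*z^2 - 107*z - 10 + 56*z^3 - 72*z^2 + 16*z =-3*n^2 + 12*n + 56*z^3 + z^2*(445 - 63*n) + z*(7*n^2 - n - 516) + 135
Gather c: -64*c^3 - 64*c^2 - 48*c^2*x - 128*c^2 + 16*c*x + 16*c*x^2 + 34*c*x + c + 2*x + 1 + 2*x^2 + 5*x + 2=-64*c^3 + c^2*(-48*x - 192) + c*(16*x^2 + 50*x + 1) + 2*x^2 + 7*x + 3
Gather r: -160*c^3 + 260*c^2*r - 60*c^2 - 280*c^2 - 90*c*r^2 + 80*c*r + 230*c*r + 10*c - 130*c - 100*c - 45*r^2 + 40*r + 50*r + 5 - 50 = -160*c^3 - 340*c^2 - 220*c + r^2*(-90*c - 45) + r*(260*c^2 + 310*c + 90) - 45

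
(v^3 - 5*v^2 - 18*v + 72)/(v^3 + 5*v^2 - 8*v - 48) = (v - 6)/(v + 4)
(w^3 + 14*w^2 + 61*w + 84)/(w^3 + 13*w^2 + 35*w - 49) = (w^2 + 7*w + 12)/(w^2 + 6*w - 7)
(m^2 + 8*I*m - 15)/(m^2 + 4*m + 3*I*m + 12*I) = (m + 5*I)/(m + 4)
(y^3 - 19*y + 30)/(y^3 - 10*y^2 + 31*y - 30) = (y + 5)/(y - 5)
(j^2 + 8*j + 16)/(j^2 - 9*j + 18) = (j^2 + 8*j + 16)/(j^2 - 9*j + 18)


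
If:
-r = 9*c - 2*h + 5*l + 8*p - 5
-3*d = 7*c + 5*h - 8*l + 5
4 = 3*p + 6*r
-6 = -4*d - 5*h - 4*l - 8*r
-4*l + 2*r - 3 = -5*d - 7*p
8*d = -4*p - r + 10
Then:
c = 60416/137697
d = 29009/19671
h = -262474/137697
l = 17009/45899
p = -96952/137697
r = 46758/45899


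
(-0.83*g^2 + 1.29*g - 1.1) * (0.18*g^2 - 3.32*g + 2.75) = -0.1494*g^4 + 2.9878*g^3 - 6.7633*g^2 + 7.1995*g - 3.025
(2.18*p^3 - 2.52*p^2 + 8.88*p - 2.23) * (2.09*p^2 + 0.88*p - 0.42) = 4.5562*p^5 - 3.3484*p^4 + 15.426*p^3 + 4.2121*p^2 - 5.692*p + 0.9366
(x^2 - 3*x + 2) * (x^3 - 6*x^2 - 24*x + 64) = x^5 - 9*x^4 - 4*x^3 + 124*x^2 - 240*x + 128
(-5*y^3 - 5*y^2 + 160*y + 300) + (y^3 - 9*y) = -4*y^3 - 5*y^2 + 151*y + 300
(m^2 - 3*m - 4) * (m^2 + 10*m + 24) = m^4 + 7*m^3 - 10*m^2 - 112*m - 96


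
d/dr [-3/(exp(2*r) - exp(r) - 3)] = (6*exp(r) - 3)*exp(r)/(-exp(2*r) + exp(r) + 3)^2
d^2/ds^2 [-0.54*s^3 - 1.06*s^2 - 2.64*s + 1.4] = -3.24*s - 2.12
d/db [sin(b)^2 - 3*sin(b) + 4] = (2*sin(b) - 3)*cos(b)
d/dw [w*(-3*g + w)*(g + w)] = -3*g^2 - 4*g*w + 3*w^2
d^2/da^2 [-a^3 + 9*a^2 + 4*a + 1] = 18 - 6*a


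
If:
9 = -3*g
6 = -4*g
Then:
No Solution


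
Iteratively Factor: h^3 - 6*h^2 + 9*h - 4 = (h - 1)*(h^2 - 5*h + 4) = (h - 4)*(h - 1)*(h - 1)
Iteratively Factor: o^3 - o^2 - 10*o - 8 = (o + 1)*(o^2 - 2*o - 8) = (o + 1)*(o + 2)*(o - 4)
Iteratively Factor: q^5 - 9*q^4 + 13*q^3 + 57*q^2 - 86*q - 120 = (q + 1)*(q^4 - 10*q^3 + 23*q^2 + 34*q - 120) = (q + 1)*(q + 2)*(q^3 - 12*q^2 + 47*q - 60) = (q - 5)*(q + 1)*(q + 2)*(q^2 - 7*q + 12) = (q - 5)*(q - 3)*(q + 1)*(q + 2)*(q - 4)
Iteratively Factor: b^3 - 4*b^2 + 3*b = (b - 1)*(b^2 - 3*b) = b*(b - 1)*(b - 3)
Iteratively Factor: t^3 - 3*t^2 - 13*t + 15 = (t + 3)*(t^2 - 6*t + 5) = (t - 1)*(t + 3)*(t - 5)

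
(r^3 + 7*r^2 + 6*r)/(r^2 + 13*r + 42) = r*(r + 1)/(r + 7)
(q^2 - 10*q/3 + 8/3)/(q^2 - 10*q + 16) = (q - 4/3)/(q - 8)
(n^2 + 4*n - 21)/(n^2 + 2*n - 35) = (n - 3)/(n - 5)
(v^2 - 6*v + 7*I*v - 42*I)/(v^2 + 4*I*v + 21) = (v - 6)/(v - 3*I)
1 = 1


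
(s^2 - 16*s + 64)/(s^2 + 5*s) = (s^2 - 16*s + 64)/(s*(s + 5))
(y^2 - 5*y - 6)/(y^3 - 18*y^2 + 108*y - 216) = (y + 1)/(y^2 - 12*y + 36)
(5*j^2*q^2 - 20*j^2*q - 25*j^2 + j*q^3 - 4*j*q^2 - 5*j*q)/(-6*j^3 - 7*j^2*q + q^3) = j*(-5*j*q^2 + 20*j*q + 25*j - q^3 + 4*q^2 + 5*q)/(6*j^3 + 7*j^2*q - q^3)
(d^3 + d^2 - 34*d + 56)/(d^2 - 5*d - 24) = (-d^3 - d^2 + 34*d - 56)/(-d^2 + 5*d + 24)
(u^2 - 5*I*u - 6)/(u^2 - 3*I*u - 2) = (u - 3*I)/(u - I)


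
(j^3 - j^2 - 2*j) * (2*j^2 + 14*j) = 2*j^5 + 12*j^4 - 18*j^3 - 28*j^2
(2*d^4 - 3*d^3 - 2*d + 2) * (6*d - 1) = 12*d^5 - 20*d^4 + 3*d^3 - 12*d^2 + 14*d - 2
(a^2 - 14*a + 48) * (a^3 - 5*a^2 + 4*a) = a^5 - 19*a^4 + 122*a^3 - 296*a^2 + 192*a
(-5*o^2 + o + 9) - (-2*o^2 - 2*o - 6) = -3*o^2 + 3*o + 15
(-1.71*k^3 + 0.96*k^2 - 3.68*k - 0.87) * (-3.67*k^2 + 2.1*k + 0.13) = 6.2757*k^5 - 7.1142*k^4 + 15.2993*k^3 - 4.4103*k^2 - 2.3054*k - 0.1131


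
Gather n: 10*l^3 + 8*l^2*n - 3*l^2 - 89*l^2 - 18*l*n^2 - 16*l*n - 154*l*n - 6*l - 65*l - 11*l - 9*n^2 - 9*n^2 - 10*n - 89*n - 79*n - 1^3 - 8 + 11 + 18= 10*l^3 - 92*l^2 - 82*l + n^2*(-18*l - 18) + n*(8*l^2 - 170*l - 178) + 20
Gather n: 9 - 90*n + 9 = 18 - 90*n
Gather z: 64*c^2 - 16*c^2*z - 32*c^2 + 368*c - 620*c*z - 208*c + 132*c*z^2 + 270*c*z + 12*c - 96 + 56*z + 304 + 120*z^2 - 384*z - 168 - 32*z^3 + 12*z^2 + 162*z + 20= 32*c^2 + 172*c - 32*z^3 + z^2*(132*c + 132) + z*(-16*c^2 - 350*c - 166) + 60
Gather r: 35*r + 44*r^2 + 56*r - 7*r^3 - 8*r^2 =-7*r^3 + 36*r^2 + 91*r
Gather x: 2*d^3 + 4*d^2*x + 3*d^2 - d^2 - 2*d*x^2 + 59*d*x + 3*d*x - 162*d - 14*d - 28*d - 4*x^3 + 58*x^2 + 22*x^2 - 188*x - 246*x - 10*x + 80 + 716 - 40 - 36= 2*d^3 + 2*d^2 - 204*d - 4*x^3 + x^2*(80 - 2*d) + x*(4*d^2 + 62*d - 444) + 720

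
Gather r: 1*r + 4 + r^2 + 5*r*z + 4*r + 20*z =r^2 + r*(5*z + 5) + 20*z + 4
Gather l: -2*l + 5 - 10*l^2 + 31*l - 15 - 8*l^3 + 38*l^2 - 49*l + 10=-8*l^3 + 28*l^2 - 20*l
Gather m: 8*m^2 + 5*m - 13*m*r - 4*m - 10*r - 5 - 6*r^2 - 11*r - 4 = 8*m^2 + m*(1 - 13*r) - 6*r^2 - 21*r - 9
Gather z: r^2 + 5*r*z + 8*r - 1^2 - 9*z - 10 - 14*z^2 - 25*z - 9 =r^2 + 8*r - 14*z^2 + z*(5*r - 34) - 20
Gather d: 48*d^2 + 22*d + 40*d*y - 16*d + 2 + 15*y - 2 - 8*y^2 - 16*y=48*d^2 + d*(40*y + 6) - 8*y^2 - y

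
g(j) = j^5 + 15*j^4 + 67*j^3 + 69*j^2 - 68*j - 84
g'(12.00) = 237892.00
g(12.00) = 684684.00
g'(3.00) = 4180.00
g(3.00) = 3600.00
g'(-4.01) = 34.70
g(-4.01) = -180.35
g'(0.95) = 300.02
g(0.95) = -15.89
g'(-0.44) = -94.73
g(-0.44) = -45.88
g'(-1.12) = -46.85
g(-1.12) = 6.42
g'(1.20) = 501.09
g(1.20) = 83.13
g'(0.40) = 23.33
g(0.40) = -95.48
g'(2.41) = 2440.53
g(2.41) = 1678.02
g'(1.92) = 1430.55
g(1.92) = 743.96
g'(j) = 5*j^4 + 60*j^3 + 201*j^2 + 138*j - 68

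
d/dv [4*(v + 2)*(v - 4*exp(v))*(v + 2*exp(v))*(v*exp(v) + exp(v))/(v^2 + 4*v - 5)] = 4*(-2*(v + 1)*(v + 2)^2*(v - 4*exp(v))*(v + 2*exp(v)) + (v^2 + 4*v - 5)*((v + 1)*(v + 2)*(v - 4*exp(v))*(2*exp(v) + 1) - (v + 1)*(v + 2)*(v + 2*exp(v))*(4*exp(v) - 1) + (v + 1)*(v - 4*exp(v))*(v + 2*exp(v)) + (v + 2)^2*(v - 4*exp(v))*(v + 2*exp(v))))*exp(v)/(v^2 + 4*v - 5)^2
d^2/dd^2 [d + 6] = 0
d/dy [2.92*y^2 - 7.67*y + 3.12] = 5.84*y - 7.67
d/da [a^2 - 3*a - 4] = 2*a - 3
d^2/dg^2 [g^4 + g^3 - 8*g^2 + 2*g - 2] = 12*g^2 + 6*g - 16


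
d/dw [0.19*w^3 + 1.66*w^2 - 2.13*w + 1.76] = 0.57*w^2 + 3.32*w - 2.13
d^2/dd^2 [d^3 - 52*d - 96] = 6*d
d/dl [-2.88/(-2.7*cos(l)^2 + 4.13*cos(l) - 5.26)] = (15.552*cos(l) - 11.8944)*sin(l)/(2.7*cos(l)^2 - 4.13*cos(l) + 5.26)^2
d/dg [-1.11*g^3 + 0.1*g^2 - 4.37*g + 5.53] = -3.33*g^2 + 0.2*g - 4.37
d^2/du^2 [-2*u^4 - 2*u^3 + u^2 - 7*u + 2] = -24*u^2 - 12*u + 2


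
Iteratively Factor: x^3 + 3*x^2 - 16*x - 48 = (x + 3)*(x^2 - 16) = (x + 3)*(x + 4)*(x - 4)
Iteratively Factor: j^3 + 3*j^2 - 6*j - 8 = (j + 1)*(j^2 + 2*j - 8) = (j - 2)*(j + 1)*(j + 4)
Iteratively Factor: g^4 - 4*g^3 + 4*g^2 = (g - 2)*(g^3 - 2*g^2) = g*(g - 2)*(g^2 - 2*g) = g*(g - 2)^2*(g)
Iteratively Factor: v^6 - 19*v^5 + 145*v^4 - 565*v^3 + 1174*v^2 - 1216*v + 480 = (v - 4)*(v^5 - 15*v^4 + 85*v^3 - 225*v^2 + 274*v - 120) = (v - 4)*(v - 3)*(v^4 - 12*v^3 + 49*v^2 - 78*v + 40) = (v - 4)*(v - 3)*(v - 2)*(v^3 - 10*v^2 + 29*v - 20) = (v - 5)*(v - 4)*(v - 3)*(v - 2)*(v^2 - 5*v + 4) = (v - 5)*(v - 4)*(v - 3)*(v - 2)*(v - 1)*(v - 4)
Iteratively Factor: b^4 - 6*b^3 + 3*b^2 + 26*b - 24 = (b - 3)*(b^3 - 3*b^2 - 6*b + 8) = (b - 3)*(b - 1)*(b^2 - 2*b - 8) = (b - 4)*(b - 3)*(b - 1)*(b + 2)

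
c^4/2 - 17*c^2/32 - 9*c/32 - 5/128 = (c/2 + 1/4)*(c - 5/4)*(c + 1/4)*(c + 1/2)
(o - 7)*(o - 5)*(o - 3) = o^3 - 15*o^2 + 71*o - 105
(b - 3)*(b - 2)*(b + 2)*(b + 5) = b^4 + 2*b^3 - 19*b^2 - 8*b + 60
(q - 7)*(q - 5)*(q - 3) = q^3 - 15*q^2 + 71*q - 105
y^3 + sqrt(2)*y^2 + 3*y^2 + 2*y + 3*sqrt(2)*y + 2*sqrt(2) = (y + 1)*(y + 2)*(y + sqrt(2))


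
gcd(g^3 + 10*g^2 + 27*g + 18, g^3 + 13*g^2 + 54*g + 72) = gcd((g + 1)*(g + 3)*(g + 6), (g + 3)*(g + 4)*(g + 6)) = g^2 + 9*g + 18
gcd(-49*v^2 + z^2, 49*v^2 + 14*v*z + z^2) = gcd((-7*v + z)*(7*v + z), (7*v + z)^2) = 7*v + z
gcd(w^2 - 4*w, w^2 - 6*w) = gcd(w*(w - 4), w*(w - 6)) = w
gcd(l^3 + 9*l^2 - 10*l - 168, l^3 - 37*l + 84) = l^2 + 3*l - 28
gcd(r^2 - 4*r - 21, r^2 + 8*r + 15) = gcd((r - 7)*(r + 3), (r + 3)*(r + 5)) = r + 3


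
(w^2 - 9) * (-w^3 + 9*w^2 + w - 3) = -w^5 + 9*w^4 + 10*w^3 - 84*w^2 - 9*w + 27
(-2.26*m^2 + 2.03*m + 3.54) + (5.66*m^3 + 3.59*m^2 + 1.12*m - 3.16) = 5.66*m^3 + 1.33*m^2 + 3.15*m + 0.38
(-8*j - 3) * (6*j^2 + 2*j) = -48*j^3 - 34*j^2 - 6*j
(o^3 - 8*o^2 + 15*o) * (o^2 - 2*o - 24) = o^5 - 10*o^4 + 7*o^3 + 162*o^2 - 360*o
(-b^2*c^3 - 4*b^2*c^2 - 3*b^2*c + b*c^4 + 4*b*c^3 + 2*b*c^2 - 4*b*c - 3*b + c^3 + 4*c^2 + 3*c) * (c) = -b^2*c^4 - 4*b^2*c^3 - 3*b^2*c^2 + b*c^5 + 4*b*c^4 + 2*b*c^3 - 4*b*c^2 - 3*b*c + c^4 + 4*c^3 + 3*c^2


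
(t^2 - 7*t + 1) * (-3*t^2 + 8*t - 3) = -3*t^4 + 29*t^3 - 62*t^2 + 29*t - 3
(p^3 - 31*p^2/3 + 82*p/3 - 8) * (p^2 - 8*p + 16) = p^5 - 55*p^4/3 + 126*p^3 - 392*p^2 + 1504*p/3 - 128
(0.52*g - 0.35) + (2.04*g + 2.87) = 2.56*g + 2.52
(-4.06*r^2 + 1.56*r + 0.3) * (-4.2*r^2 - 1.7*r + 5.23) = 17.052*r^4 + 0.349999999999999*r^3 - 25.1458*r^2 + 7.6488*r + 1.569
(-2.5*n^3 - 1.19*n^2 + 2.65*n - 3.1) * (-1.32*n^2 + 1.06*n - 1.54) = 3.3*n^5 - 1.0792*n^4 - 0.9094*n^3 + 8.7336*n^2 - 7.367*n + 4.774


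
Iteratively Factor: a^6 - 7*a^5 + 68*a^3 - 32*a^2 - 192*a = (a + 2)*(a^5 - 9*a^4 + 18*a^3 + 32*a^2 - 96*a) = (a + 2)^2*(a^4 - 11*a^3 + 40*a^2 - 48*a) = a*(a + 2)^2*(a^3 - 11*a^2 + 40*a - 48) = a*(a - 3)*(a + 2)^2*(a^2 - 8*a + 16) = a*(a - 4)*(a - 3)*(a + 2)^2*(a - 4)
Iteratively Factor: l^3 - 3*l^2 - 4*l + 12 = (l - 2)*(l^2 - l - 6) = (l - 3)*(l - 2)*(l + 2)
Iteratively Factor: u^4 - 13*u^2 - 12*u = (u - 4)*(u^3 + 4*u^2 + 3*u) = (u - 4)*(u + 1)*(u^2 + 3*u) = (u - 4)*(u + 1)*(u + 3)*(u)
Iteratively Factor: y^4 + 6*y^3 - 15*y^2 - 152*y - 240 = (y + 4)*(y^3 + 2*y^2 - 23*y - 60) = (y - 5)*(y + 4)*(y^2 + 7*y + 12) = (y - 5)*(y + 3)*(y + 4)*(y + 4)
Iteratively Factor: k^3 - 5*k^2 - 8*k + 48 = (k - 4)*(k^2 - k - 12) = (k - 4)^2*(k + 3)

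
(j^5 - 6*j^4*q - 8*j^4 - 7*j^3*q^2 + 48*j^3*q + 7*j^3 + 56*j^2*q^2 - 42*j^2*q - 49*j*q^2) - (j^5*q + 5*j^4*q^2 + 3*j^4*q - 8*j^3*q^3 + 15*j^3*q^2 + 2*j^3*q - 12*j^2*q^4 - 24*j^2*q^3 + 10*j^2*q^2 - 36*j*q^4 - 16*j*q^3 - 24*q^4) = -j^5*q + j^5 - 5*j^4*q^2 - 9*j^4*q - 8*j^4 + 8*j^3*q^3 - 22*j^3*q^2 + 46*j^3*q + 7*j^3 + 12*j^2*q^4 + 24*j^2*q^3 + 46*j^2*q^2 - 42*j^2*q + 36*j*q^4 + 16*j*q^3 - 49*j*q^2 + 24*q^4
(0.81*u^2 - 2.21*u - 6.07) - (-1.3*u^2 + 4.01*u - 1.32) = 2.11*u^2 - 6.22*u - 4.75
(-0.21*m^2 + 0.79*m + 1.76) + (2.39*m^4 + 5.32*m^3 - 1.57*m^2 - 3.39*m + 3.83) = 2.39*m^4 + 5.32*m^3 - 1.78*m^2 - 2.6*m + 5.59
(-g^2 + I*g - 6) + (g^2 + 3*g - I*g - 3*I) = 3*g - 6 - 3*I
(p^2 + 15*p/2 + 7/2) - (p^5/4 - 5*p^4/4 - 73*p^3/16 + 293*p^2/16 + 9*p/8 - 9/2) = -p^5/4 + 5*p^4/4 + 73*p^3/16 - 277*p^2/16 + 51*p/8 + 8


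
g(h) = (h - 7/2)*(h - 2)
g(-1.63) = 18.62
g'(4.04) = 2.58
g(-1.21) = 15.12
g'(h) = 2*h - 11/2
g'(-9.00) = -23.50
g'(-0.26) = -6.02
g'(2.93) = 0.36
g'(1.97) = -1.56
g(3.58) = 0.13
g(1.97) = 0.05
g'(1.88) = -1.74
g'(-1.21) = -7.92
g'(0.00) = -5.50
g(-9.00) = 137.50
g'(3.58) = 1.66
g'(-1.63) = -8.76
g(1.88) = 0.19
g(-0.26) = 8.50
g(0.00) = 7.00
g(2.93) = -0.53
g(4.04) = 1.10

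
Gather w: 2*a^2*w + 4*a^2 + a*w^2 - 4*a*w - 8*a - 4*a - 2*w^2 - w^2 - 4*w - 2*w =4*a^2 - 12*a + w^2*(a - 3) + w*(2*a^2 - 4*a - 6)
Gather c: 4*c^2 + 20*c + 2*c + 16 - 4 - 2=4*c^2 + 22*c + 10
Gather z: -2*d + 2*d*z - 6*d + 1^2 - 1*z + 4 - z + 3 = -8*d + z*(2*d - 2) + 8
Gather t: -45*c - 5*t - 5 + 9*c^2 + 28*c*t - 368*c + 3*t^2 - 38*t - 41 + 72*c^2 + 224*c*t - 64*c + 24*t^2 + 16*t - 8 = 81*c^2 - 477*c + 27*t^2 + t*(252*c - 27) - 54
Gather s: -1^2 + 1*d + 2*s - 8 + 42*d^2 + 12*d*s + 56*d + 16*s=42*d^2 + 57*d + s*(12*d + 18) - 9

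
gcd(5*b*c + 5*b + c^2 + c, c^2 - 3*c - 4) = c + 1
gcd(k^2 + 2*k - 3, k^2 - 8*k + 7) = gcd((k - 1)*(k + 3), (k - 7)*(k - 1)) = k - 1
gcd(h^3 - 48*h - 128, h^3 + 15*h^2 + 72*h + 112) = h^2 + 8*h + 16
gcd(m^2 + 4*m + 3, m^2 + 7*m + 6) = m + 1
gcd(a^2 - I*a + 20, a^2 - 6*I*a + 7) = 1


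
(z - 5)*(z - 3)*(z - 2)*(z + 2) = z^4 - 8*z^3 + 11*z^2 + 32*z - 60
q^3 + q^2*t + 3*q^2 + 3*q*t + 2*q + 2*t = (q + 1)*(q + 2)*(q + t)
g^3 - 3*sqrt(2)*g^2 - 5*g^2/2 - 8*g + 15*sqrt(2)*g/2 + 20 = (g - 5/2)*(g - 4*sqrt(2))*(g + sqrt(2))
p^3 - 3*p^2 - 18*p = p*(p - 6)*(p + 3)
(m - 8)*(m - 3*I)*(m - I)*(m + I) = m^4 - 8*m^3 - 3*I*m^3 + m^2 + 24*I*m^2 - 8*m - 3*I*m + 24*I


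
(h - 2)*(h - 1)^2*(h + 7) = h^4 + 3*h^3 - 23*h^2 + 33*h - 14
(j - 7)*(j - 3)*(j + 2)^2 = j^4 - 6*j^3 - 15*j^2 + 44*j + 84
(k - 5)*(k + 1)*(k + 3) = k^3 - k^2 - 17*k - 15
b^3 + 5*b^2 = b^2*(b + 5)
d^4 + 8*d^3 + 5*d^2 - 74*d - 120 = (d - 3)*(d + 2)*(d + 4)*(d + 5)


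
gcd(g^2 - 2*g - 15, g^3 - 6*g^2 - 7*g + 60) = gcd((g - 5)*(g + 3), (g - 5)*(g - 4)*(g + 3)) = g^2 - 2*g - 15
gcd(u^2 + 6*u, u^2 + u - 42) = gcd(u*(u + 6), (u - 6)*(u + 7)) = 1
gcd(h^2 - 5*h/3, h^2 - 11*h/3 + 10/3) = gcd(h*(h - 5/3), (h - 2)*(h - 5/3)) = h - 5/3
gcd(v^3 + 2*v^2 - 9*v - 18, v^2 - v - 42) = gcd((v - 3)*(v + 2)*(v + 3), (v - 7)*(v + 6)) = 1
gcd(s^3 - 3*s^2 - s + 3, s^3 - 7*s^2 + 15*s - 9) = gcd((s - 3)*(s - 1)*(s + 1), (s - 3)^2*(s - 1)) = s^2 - 4*s + 3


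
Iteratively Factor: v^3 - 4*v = (v)*(v^2 - 4) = v*(v - 2)*(v + 2)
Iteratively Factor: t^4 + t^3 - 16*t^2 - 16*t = (t + 1)*(t^3 - 16*t) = (t + 1)*(t + 4)*(t^2 - 4*t) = (t - 4)*(t + 1)*(t + 4)*(t)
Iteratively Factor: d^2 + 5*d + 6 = (d + 3)*(d + 2)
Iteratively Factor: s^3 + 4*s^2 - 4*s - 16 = (s + 2)*(s^2 + 2*s - 8) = (s + 2)*(s + 4)*(s - 2)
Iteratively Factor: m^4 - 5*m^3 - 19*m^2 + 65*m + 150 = (m + 2)*(m^3 - 7*m^2 - 5*m + 75) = (m - 5)*(m + 2)*(m^2 - 2*m - 15) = (m - 5)*(m + 2)*(m + 3)*(m - 5)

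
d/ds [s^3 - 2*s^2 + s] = 3*s^2 - 4*s + 1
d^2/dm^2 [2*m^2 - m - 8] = 4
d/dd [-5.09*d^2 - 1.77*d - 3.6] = -10.18*d - 1.77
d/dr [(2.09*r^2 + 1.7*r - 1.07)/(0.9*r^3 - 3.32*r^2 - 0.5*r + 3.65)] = (-1.881*r^4 - 3.06*r^3 + 7.488*r^2 + 8.1522*r + 5.67)/(0.81*r^6 - 5.976*r^5 + 10.1224*r^4 + 9.89*r^3 - 23.986*r^2 - 3.65*r + 13.3225)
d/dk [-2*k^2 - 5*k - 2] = -4*k - 5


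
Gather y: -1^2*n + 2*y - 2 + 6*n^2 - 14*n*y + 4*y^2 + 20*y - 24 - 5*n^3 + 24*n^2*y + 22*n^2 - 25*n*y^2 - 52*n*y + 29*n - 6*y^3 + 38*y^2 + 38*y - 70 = -5*n^3 + 28*n^2 + 28*n - 6*y^3 + y^2*(42 - 25*n) + y*(24*n^2 - 66*n + 60) - 96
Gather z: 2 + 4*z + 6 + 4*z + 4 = 8*z + 12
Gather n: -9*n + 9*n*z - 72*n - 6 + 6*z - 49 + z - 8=n*(9*z - 81) + 7*z - 63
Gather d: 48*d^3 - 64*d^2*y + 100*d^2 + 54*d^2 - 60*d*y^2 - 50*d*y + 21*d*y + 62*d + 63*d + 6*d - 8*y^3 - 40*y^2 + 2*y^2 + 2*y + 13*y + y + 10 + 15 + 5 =48*d^3 + d^2*(154 - 64*y) + d*(-60*y^2 - 29*y + 131) - 8*y^3 - 38*y^2 + 16*y + 30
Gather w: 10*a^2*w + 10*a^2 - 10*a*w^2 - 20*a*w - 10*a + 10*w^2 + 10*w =10*a^2 - 10*a + w^2*(10 - 10*a) + w*(10*a^2 - 20*a + 10)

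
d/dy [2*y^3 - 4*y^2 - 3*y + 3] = 6*y^2 - 8*y - 3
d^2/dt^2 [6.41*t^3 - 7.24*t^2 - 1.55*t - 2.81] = 38.46*t - 14.48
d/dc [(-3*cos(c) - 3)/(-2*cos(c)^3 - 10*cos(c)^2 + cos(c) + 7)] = 3*(23*cos(c) + 8*cos(2*c) + cos(3*c) + 14)*sin(c)/(2*cos(c)^3 + 10*cos(c)^2 - cos(c) - 7)^2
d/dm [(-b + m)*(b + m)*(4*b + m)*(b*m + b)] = b*(-4*b^3 - 2*b^2*m - b^2 + 12*b*m^2 + 8*b*m + 4*m^3 + 3*m^2)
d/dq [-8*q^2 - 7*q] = -16*q - 7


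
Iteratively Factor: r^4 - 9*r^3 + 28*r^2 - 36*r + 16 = (r - 1)*(r^3 - 8*r^2 + 20*r - 16) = (r - 2)*(r - 1)*(r^2 - 6*r + 8) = (r - 4)*(r - 2)*(r - 1)*(r - 2)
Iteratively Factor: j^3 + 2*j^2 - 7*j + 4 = (j - 1)*(j^2 + 3*j - 4) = (j - 1)*(j + 4)*(j - 1)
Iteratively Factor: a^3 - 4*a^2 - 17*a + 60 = (a - 3)*(a^2 - a - 20) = (a - 5)*(a - 3)*(a + 4)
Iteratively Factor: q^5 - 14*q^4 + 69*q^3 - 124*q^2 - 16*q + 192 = (q - 3)*(q^4 - 11*q^3 + 36*q^2 - 16*q - 64) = (q - 4)*(q - 3)*(q^3 - 7*q^2 + 8*q + 16) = (q - 4)^2*(q - 3)*(q^2 - 3*q - 4) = (q - 4)^3*(q - 3)*(q + 1)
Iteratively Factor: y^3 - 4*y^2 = (y)*(y^2 - 4*y) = y^2*(y - 4)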